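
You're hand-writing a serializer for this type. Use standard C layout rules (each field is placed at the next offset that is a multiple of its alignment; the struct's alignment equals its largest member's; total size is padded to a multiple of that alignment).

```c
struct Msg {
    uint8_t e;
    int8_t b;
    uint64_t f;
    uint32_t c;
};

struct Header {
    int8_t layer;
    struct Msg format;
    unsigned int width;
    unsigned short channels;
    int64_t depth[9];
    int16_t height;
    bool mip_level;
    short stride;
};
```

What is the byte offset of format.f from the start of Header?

16

Msg: 0..1  e  (1B, 1-aligned); 1..2  b  (1B, 1-aligned); 2..8  -- padding (6B); 8..16  f  (8B, 8-aligned); 16..20  c  (4B, 4-aligned); 20..24  -- tail padding (4B); sizeof = 24, alignof = 8
0..1  layer  (1B, 1-aligned)
1..8  -- padding (7B)
8..32  format  (24B, 8-aligned)
within Msg: f at 8
8 + 8 = 16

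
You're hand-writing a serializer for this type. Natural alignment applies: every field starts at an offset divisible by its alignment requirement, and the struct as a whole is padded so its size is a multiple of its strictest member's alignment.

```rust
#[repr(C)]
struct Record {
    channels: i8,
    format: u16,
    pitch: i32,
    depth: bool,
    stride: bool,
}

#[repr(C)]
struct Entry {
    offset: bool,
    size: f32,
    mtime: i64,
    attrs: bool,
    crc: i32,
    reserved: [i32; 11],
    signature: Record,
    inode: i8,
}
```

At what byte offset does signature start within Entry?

68

Record: channels at 0 (size 1, align 1) → ends 1; pad 1 to align 2 for format; format at 2 (size 2, align 2) → ends 4; pitch at 4 (size 4, align 4) → ends 8; depth at 8 (size 1, align 1) → ends 9; stride at 9 (size 1, align 1) → ends 10; tail pad 2 to reach multiple of 4; total 12 bytes, alignment 4
offset at 0 (size 1, align 1) → ends 1
pad 3 to align 4 for size
size at 4 (size 4, align 4) → ends 8
mtime at 8 (size 8, align 8) → ends 16
attrs at 16 (size 1, align 1) → ends 17
pad 3 to align 4 for crc
crc at 20 (size 4, align 4) → ends 24
reserved at 24 (size 44, align 4) → ends 68
signature at 68 (size 12, align 4) → ends 80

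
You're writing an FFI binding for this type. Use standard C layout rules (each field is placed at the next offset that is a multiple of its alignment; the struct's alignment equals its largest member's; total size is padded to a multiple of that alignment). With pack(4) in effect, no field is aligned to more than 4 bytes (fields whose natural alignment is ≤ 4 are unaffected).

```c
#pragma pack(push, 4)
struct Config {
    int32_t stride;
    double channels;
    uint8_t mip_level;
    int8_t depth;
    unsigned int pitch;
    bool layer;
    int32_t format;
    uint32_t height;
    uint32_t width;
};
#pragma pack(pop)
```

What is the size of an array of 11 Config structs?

396

stride at 0 (size 4, align 4) → ends 4
channels at 4 (size 8, align 4) → ends 12
mip_level at 12 (size 1, align 1) → ends 13
depth at 13 (size 1, align 1) → ends 14
pad 2 to align 4 for pitch
pitch at 16 (size 4, align 4) → ends 20
layer at 20 (size 1, align 1) → ends 21
pad 3 to align 4 for format
format at 24 (size 4, align 4) → ends 28
height at 28 (size 4, align 4) → ends 32
width at 32 (size 4, align 4) → ends 36
total 36 bytes, alignment 4
array of 11: 11 × 36 = 396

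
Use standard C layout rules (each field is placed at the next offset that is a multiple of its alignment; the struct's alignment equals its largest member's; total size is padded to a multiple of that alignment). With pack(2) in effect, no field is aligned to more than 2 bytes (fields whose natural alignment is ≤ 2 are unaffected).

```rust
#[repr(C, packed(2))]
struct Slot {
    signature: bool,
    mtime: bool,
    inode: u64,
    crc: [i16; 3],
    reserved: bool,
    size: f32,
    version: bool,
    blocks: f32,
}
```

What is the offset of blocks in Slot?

signature at 0 (size 1, align 1) → ends 1
mtime at 1 (size 1, align 1) → ends 2
inode at 2 (size 8, align 2) → ends 10
crc at 10 (size 6, align 2) → ends 16
reserved at 16 (size 1, align 1) → ends 17
pad 1 to align 2 for size
size at 18 (size 4, align 2) → ends 22
version at 22 (size 1, align 1) → ends 23
pad 1 to align 2 for blocks
blocks at 24 (size 4, align 2) → ends 28

24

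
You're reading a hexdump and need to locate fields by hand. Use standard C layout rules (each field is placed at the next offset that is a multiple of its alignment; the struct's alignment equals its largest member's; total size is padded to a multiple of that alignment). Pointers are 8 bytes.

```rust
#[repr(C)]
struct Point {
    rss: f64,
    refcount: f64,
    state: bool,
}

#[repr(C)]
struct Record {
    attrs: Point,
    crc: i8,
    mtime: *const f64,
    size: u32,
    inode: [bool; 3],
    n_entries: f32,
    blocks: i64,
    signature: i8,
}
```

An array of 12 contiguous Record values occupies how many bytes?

864

Point: @0: rss [8B, align 8] → 8; @8: refcount [8B, align 8] → 16; @16: state [1B, align 1] → 17; +7 tail pad (align 8); size 24, align 8
@0: attrs [24B, align 8] → 24
@24: crc [1B, align 1] → 25
+7 pad (align 8)
@32: mtime [8B, align 8] → 40
@40: size [4B, align 4] → 44
@44: inode [3B, align 1] → 47
+1 pad (align 4)
@48: n_entries [4B, align 4] → 52
+4 pad (align 8)
@56: blocks [8B, align 8] → 64
@64: signature [1B, align 1] → 65
+7 tail pad (align 8)
size 72, align 8
array of 12: 12 × 72 = 864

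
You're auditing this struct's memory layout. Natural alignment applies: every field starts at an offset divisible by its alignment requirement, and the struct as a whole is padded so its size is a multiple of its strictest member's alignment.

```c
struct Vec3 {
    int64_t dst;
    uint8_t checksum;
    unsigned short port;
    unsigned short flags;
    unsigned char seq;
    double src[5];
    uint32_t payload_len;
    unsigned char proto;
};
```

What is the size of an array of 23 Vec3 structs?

1472

0..8  dst  (8B, 8-aligned)
8..9  checksum  (1B, 1-aligned)
9..10  -- padding (1B)
10..12  port  (2B, 2-aligned)
12..14  flags  (2B, 2-aligned)
14..15  seq  (1B, 1-aligned)
15..16  -- padding (1B)
16..56  src  (40B, 8-aligned)
56..60  payload_len  (4B, 4-aligned)
60..61  proto  (1B, 1-aligned)
61..64  -- tail padding (3B)
sizeof = 64, alignof = 8
array of 23: 23 × 64 = 1472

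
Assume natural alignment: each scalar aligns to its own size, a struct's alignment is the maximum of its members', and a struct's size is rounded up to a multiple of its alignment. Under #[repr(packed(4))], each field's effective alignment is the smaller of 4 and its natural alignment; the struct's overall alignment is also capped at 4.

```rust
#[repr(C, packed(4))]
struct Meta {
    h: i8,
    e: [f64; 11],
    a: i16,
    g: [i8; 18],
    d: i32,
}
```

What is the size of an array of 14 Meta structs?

1624

h at 0 (size 1, align 1) → ends 1
pad 3 to align 4 for e
e at 4 (size 88, align 4) → ends 92
a at 92 (size 2, align 2) → ends 94
g at 94 (size 18, align 1) → ends 112
d at 112 (size 4, align 4) → ends 116
total 116 bytes, alignment 4
array of 14: 14 × 116 = 1624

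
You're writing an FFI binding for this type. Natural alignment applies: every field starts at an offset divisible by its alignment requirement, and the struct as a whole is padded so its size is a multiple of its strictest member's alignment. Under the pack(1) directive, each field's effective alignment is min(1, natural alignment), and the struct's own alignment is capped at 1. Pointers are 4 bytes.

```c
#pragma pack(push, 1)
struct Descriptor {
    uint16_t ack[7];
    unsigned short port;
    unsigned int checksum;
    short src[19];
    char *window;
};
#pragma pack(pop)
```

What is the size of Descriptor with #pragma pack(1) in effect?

0..14  ack  (14B, 1-aligned)
14..16  port  (2B, 1-aligned)
16..20  checksum  (4B, 1-aligned)
20..58  src  (38B, 1-aligned)
58..62  window  (4B, 1-aligned)
sizeof = 62, alignof = 1

62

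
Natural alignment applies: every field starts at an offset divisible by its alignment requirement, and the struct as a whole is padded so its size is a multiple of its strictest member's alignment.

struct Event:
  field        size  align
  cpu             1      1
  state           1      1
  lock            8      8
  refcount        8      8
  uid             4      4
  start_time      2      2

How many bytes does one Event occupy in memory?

32 bytes

0..1  cpu  (1B, 1-aligned)
1..2  state  (1B, 1-aligned)
2..8  -- padding (6B)
8..16  lock  (8B, 8-aligned)
16..24  refcount  (8B, 8-aligned)
24..28  uid  (4B, 4-aligned)
28..30  start_time  (2B, 2-aligned)
30..32  -- tail padding (2B)
sizeof = 32, alignof = 8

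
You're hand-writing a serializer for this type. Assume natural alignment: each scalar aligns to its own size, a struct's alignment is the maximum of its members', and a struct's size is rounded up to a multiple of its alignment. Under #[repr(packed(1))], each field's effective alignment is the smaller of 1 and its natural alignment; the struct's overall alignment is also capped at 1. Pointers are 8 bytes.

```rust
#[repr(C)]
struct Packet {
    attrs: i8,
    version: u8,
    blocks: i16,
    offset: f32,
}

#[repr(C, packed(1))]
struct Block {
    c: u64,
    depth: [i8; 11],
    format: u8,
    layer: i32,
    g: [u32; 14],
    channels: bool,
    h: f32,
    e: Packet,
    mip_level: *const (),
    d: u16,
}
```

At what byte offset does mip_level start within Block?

93

Packet: 0..1  attrs  (1B, 1-aligned); 1..2  version  (1B, 1-aligned); 2..4  blocks  (2B, 2-aligned); 4..8  offset  (4B, 4-aligned); sizeof = 8, alignof = 4
0..8  c  (8B, 1-aligned)
8..19  depth  (11B, 1-aligned)
19..20  format  (1B, 1-aligned)
20..24  layer  (4B, 1-aligned)
24..80  g  (56B, 1-aligned)
80..81  channels  (1B, 1-aligned)
81..85  h  (4B, 1-aligned)
85..93  e  (8B, 1-aligned)
93..101  mip_level  (8B, 1-aligned)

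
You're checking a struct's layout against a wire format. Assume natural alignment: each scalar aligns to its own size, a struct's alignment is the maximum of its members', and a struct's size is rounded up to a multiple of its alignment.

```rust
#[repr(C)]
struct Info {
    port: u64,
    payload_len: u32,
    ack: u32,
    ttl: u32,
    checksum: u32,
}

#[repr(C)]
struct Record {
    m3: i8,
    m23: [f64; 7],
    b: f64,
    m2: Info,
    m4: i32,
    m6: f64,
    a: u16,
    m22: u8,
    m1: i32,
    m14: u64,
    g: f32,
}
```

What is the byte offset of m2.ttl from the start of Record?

Info: port at 0 (size 8, align 8) → ends 8; payload_len at 8 (size 4, align 4) → ends 12; ack at 12 (size 4, align 4) → ends 16; ttl at 16 (size 4, align 4) → ends 20; checksum at 20 (size 4, align 4) → ends 24; total 24 bytes, alignment 8
m3 at 0 (size 1, align 1) → ends 1
pad 7 to align 8 for m23
m23 at 8 (size 56, align 8) → ends 64
b at 64 (size 8, align 8) → ends 72
m2 at 72 (size 24, align 8) → ends 96
within Info: ttl at 16
72 + 16 = 88

88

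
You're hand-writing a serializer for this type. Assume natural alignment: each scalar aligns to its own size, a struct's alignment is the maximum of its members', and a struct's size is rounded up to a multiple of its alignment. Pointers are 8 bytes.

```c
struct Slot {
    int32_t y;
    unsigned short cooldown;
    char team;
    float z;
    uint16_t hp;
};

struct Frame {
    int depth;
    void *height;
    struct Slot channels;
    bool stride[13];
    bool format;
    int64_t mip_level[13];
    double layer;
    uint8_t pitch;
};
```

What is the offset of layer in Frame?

Slot: @0: y [4B, align 4] → 4; @4: cooldown [2B, align 2] → 6; @6: team [1B, align 1] → 7; +1 pad (align 4); @8: z [4B, align 4] → 12; @12: hp [2B, align 2] → 14; +2 tail pad (align 4); size 16, align 4
@0: depth [4B, align 4] → 4
+4 pad (align 8)
@8: height [8B, align 8] → 16
@16: channels [16B, align 4] → 32
@32: stride [13B, align 1] → 45
@45: format [1B, align 1] → 46
+2 pad (align 8)
@48: mip_level [104B, align 8] → 152
@152: layer [8B, align 8] → 160

152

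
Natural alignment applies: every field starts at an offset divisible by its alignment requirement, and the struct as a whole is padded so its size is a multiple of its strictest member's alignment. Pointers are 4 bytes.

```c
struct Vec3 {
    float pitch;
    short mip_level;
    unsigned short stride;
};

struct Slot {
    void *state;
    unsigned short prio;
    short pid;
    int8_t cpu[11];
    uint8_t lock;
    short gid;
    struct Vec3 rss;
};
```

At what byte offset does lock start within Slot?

19

Vec3: pitch at 0 (size 4, align 4) → ends 4; mip_level at 4 (size 2, align 2) → ends 6; stride at 6 (size 2, align 2) → ends 8; total 8 bytes, alignment 4
state at 0 (size 4, align 4) → ends 4
prio at 4 (size 2, align 2) → ends 6
pid at 6 (size 2, align 2) → ends 8
cpu at 8 (size 11, align 1) → ends 19
lock at 19 (size 1, align 1) → ends 20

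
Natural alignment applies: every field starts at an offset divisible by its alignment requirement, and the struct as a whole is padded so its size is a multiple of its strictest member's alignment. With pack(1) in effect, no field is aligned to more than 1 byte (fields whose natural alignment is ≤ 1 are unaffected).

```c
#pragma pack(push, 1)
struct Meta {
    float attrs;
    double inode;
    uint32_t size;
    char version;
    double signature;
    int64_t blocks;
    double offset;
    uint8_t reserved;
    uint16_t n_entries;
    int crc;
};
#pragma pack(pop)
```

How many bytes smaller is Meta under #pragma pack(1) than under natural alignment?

8

natural layout:
  @0: attrs [4B, align 4] → 4
  +4 pad (align 8)
  @8: inode [8B, align 8] → 16
  @16: size [4B, align 4] → 20
  @20: version [1B, align 1] → 21
  +3 pad (align 8)
  @24: signature [8B, align 8] → 32
  @32: blocks [8B, align 8] → 40
  @40: offset [8B, align 8] → 48
  @48: reserved [1B, align 1] → 49
  +1 pad (align 2)
  @50: n_entries [2B, align 2] → 52
  @52: crc [4B, align 4] → 56
  size 56, align 8
packed(1) layout:
  @0: attrs [4B, align 1] → 4
  @4: inode [8B, align 1] → 12
  @12: size [4B, align 1] → 16
  @16: version [1B, align 1] → 17
  @17: signature [8B, align 1] → 25
  @25: blocks [8B, align 1] → 33
  @33: offset [8B, align 1] → 41
  @41: reserved [1B, align 1] → 42
  @42: n_entries [2B, align 1] → 44
  @44: crc [4B, align 1] → 48
  size 48, align 1
56 − 48 = 8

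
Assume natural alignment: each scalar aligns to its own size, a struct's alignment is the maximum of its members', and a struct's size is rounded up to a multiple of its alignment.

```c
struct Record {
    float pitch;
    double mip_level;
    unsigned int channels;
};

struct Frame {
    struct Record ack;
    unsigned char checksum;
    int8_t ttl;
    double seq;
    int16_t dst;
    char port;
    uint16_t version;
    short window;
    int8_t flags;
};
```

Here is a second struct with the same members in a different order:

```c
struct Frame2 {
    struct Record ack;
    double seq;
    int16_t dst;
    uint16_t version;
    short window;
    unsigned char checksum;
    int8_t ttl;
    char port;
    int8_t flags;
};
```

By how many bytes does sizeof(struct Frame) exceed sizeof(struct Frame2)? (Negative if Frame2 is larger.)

8

Record: @0: pitch [4B, align 4] → 4; +4 pad (align 8); @8: mip_level [8B, align 8] → 16; @16: channels [4B, align 4] → 20; +4 tail pad (align 8); size 24, align 8
@0: ack [24B, align 8] → 24
@24: checksum [1B, align 1] → 25
@25: ttl [1B, align 1] → 26
+6 pad (align 8)
@32: seq [8B, align 8] → 40
@40: dst [2B, align 2] → 42
@42: port [1B, align 1] → 43
+1 pad (align 2)
@44: version [2B, align 2] → 46
@46: window [2B, align 2] → 48
@48: flags [1B, align 1] → 49
+7 tail pad (align 8)
size 56, align 8
— Frame2 —
@0: ack [24B, align 8] → 24
@24: seq [8B, align 8] → 32
@32: dst [2B, align 2] → 34
@34: version [2B, align 2] → 36
@36: window [2B, align 2] → 38
@38: checksum [1B, align 1] → 39
@39: ttl [1B, align 1] → 40
@40: port [1B, align 1] → 41
@41: flags [1B, align 1] → 42
+6 tail pad (align 8)
size 48, align 8
56 − 48 = 8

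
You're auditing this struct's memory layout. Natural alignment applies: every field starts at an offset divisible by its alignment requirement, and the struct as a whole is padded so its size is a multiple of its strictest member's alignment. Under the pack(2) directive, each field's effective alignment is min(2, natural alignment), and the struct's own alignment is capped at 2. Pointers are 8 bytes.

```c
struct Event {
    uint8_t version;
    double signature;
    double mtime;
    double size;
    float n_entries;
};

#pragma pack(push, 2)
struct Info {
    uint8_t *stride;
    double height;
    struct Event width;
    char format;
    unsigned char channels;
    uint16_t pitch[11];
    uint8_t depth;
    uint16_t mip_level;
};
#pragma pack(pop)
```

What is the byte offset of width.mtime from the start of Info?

32

Event: 0..1  version  (1B, 1-aligned); 1..8  -- padding (7B); 8..16  signature  (8B, 8-aligned); 16..24  mtime  (8B, 8-aligned); 24..32  size  (8B, 8-aligned); 32..36  n_entries  (4B, 4-aligned); 36..40  -- tail padding (4B); sizeof = 40, alignof = 8
0..8  stride  (8B, 2-aligned)
8..16  height  (8B, 2-aligned)
16..56  width  (40B, 2-aligned)
within Event: mtime at 16
16 + 16 = 32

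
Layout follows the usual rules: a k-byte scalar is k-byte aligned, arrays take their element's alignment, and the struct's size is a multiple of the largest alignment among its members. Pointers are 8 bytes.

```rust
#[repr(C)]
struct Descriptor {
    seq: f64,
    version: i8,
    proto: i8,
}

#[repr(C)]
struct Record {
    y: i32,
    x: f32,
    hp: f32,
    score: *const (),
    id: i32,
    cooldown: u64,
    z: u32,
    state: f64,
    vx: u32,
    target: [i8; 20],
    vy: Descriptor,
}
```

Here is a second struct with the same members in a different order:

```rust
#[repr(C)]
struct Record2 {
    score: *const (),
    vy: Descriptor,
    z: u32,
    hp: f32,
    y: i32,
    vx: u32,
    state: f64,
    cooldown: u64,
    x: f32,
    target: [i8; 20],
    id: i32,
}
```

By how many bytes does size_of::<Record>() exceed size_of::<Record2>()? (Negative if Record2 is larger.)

8

Descriptor: @0: seq [8B, align 8] → 8; @8: version [1B, align 1] → 9; @9: proto [1B, align 1] → 10; +6 tail pad (align 8); size 16, align 8
@0: y [4B, align 4] → 4
@4: x [4B, align 4] → 8
@8: hp [4B, align 4] → 12
+4 pad (align 8)
@16: score [8B, align 8] → 24
@24: id [4B, align 4] → 28
+4 pad (align 8)
@32: cooldown [8B, align 8] → 40
@40: z [4B, align 4] → 44
+4 pad (align 8)
@48: state [8B, align 8] → 56
@56: vx [4B, align 4] → 60
@60: target [20B, align 1] → 80
@80: vy [16B, align 8] → 96
size 96, align 8
— Record2 —
@0: score [8B, align 8] → 8
@8: vy [16B, align 8] → 24
@24: z [4B, align 4] → 28
@28: hp [4B, align 4] → 32
@32: y [4B, align 4] → 36
@36: vx [4B, align 4] → 40
@40: state [8B, align 8] → 48
@48: cooldown [8B, align 8] → 56
@56: x [4B, align 4] → 60
@60: target [20B, align 1] → 80
@80: id [4B, align 4] → 84
+4 tail pad (align 8)
size 88, align 8
96 − 88 = 8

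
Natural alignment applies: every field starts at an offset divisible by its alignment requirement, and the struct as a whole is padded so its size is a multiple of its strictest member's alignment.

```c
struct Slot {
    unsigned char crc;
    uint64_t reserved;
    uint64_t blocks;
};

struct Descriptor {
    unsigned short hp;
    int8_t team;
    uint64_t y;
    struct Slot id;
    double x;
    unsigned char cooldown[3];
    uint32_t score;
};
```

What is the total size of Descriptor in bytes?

Slot: crc at 0 (size 1, align 1) → ends 1; pad 7 to align 8 for reserved; reserved at 8 (size 8, align 8) → ends 16; blocks at 16 (size 8, align 8) → ends 24; total 24 bytes, alignment 8
hp at 0 (size 2, align 2) → ends 2
team at 2 (size 1, align 1) → ends 3
pad 5 to align 8 for y
y at 8 (size 8, align 8) → ends 16
id at 16 (size 24, align 8) → ends 40
x at 40 (size 8, align 8) → ends 48
cooldown at 48 (size 3, align 1) → ends 51
pad 1 to align 4 for score
score at 52 (size 4, align 4) → ends 56
total 56 bytes, alignment 8

56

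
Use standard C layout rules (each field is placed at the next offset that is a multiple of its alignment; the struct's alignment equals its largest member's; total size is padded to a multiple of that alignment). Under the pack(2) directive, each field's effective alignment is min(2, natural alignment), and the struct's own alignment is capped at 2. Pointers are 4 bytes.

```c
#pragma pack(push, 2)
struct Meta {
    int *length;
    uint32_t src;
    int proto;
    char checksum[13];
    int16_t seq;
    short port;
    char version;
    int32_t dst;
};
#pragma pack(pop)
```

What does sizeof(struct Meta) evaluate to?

0..4  length  (4B, 2-aligned)
4..8  src  (4B, 2-aligned)
8..12  proto  (4B, 2-aligned)
12..25  checksum  (13B, 1-aligned)
25..26  -- padding (1B)
26..28  seq  (2B, 2-aligned)
28..30  port  (2B, 2-aligned)
30..31  version  (1B, 1-aligned)
31..32  -- padding (1B)
32..36  dst  (4B, 2-aligned)
sizeof = 36, alignof = 2

36 bytes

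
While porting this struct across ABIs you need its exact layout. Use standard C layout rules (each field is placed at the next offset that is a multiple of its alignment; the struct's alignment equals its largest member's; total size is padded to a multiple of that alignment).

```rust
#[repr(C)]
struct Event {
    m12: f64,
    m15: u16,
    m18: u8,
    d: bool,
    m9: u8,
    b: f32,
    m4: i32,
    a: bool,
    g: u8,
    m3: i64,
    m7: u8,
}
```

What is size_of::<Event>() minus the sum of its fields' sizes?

16

@0: m12 [8B, align 8] → 8
@8: m15 [2B, align 2] → 10
@10: m18 [1B, align 1] → 11
@11: d [1B, align 1] → 12
@12: m9 [1B, align 1] → 13
+3 pad (align 4)
@16: b [4B, align 4] → 20
@20: m4 [4B, align 4] → 24
@24: a [1B, align 1] → 25
@25: g [1B, align 1] → 26
+6 pad (align 8)
@32: m3 [8B, align 8] → 40
@40: m7 [1B, align 1] → 41
+7 tail pad (align 8)
size 48, align 8
data bytes 32, size 48 → padding 16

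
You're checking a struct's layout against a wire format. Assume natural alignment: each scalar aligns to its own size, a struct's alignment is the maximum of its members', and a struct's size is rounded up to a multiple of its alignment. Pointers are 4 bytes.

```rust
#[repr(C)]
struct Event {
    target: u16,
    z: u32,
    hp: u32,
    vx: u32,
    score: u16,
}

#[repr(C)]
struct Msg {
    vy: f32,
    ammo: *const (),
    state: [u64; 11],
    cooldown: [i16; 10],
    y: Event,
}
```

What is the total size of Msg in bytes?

136 bytes

Event: target at 0 (size 2, align 2) → ends 2; pad 2 to align 4 for z; z at 4 (size 4, align 4) → ends 8; hp at 8 (size 4, align 4) → ends 12; vx at 12 (size 4, align 4) → ends 16; score at 16 (size 2, align 2) → ends 18; tail pad 2 to reach multiple of 4; total 20 bytes, alignment 4
vy at 0 (size 4, align 4) → ends 4
ammo at 4 (size 4, align 4) → ends 8
state at 8 (size 88, align 8) → ends 96
cooldown at 96 (size 20, align 2) → ends 116
y at 116 (size 20, align 4) → ends 136
total 136 bytes, alignment 8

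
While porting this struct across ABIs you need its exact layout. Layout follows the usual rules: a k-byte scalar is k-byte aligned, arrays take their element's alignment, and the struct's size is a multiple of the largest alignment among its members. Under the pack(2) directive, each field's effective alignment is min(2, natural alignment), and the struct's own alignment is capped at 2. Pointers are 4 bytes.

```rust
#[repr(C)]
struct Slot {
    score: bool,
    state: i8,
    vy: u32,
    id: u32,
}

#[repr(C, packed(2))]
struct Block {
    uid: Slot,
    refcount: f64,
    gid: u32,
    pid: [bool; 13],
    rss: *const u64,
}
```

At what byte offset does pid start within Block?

Slot: 0..1  score  (1B, 1-aligned); 1..2  state  (1B, 1-aligned); 2..4  -- padding (2B); 4..8  vy  (4B, 4-aligned); 8..12  id  (4B, 4-aligned); sizeof = 12, alignof = 4
0..12  uid  (12B, 2-aligned)
12..20  refcount  (8B, 2-aligned)
20..24  gid  (4B, 2-aligned)
24..37  pid  (13B, 1-aligned)

24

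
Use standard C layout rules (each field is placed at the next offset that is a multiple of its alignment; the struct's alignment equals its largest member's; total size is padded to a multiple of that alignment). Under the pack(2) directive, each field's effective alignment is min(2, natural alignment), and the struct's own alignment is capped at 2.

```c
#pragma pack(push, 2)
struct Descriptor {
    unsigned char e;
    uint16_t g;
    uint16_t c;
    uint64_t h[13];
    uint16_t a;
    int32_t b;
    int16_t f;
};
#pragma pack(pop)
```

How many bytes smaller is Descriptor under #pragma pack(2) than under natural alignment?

natural layout:
  e at 0 (size 1, align 1) → ends 1
  pad 1 to align 2 for g
  g at 2 (size 2, align 2) → ends 4
  c at 4 (size 2, align 2) → ends 6
  pad 2 to align 8 for h
  h at 8 (size 104, align 8) → ends 112
  a at 112 (size 2, align 2) → ends 114
  pad 2 to align 4 for b
  b at 116 (size 4, align 4) → ends 120
  f at 120 (size 2, align 2) → ends 122
  tail pad 6 to reach multiple of 8
  total 128 bytes, alignment 8
packed(2) layout:
  e at 0 (size 1, align 1) → ends 1
  pad 1 to align 2 for g
  g at 2 (size 2, align 2) → ends 4
  c at 4 (size 2, align 2) → ends 6
  h at 6 (size 104, align 2) → ends 110
  a at 110 (size 2, align 2) → ends 112
  b at 112 (size 4, align 2) → ends 116
  f at 116 (size 2, align 2) → ends 118
  total 118 bytes, alignment 2
128 − 118 = 10

10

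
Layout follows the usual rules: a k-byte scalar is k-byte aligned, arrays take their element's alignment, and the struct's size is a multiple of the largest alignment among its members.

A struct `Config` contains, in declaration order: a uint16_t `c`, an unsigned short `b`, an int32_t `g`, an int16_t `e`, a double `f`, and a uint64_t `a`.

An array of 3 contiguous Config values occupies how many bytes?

96

@0: c [2B, align 2] → 2
@2: b [2B, align 2] → 4
@4: g [4B, align 4] → 8
@8: e [2B, align 2] → 10
+6 pad (align 8)
@16: f [8B, align 8] → 24
@24: a [8B, align 8] → 32
size 32, align 8
array of 3: 3 × 32 = 96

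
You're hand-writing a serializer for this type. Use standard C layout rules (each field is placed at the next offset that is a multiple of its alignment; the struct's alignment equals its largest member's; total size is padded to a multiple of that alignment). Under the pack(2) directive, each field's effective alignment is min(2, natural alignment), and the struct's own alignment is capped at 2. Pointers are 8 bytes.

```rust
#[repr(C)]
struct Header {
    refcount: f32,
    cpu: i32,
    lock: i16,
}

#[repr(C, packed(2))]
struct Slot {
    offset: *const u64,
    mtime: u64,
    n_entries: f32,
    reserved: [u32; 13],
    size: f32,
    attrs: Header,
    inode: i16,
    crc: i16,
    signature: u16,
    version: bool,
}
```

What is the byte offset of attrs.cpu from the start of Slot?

80

Header: @0: refcount [4B, align 4] → 4; @4: cpu [4B, align 4] → 8; @8: lock [2B, align 2] → 10; +2 tail pad (align 4); size 12, align 4
@0: offset [8B, align 2] → 8
@8: mtime [8B, align 2] → 16
@16: n_entries [4B, align 2] → 20
@20: reserved [52B, align 2] → 72
@72: size [4B, align 2] → 76
@76: attrs [12B, align 2] → 88
within Header: cpu at 4
76 + 4 = 80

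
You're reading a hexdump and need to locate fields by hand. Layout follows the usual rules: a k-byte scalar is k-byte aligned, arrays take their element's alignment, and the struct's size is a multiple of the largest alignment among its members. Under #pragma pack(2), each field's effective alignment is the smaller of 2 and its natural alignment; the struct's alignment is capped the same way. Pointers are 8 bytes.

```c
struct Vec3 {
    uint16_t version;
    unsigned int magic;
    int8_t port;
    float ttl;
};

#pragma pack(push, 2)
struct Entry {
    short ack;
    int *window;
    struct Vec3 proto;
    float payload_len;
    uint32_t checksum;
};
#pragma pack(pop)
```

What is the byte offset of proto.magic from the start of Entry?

Vec3: version at 0 (size 2, align 2) → ends 2; pad 2 to align 4 for magic; magic at 4 (size 4, align 4) → ends 8; port at 8 (size 1, align 1) → ends 9; pad 3 to align 4 for ttl; ttl at 12 (size 4, align 4) → ends 16; total 16 bytes, alignment 4
ack at 0 (size 2, align 2) → ends 2
window at 2 (size 8, align 2) → ends 10
proto at 10 (size 16, align 2) → ends 26
within Vec3: magic at 4
10 + 4 = 14

14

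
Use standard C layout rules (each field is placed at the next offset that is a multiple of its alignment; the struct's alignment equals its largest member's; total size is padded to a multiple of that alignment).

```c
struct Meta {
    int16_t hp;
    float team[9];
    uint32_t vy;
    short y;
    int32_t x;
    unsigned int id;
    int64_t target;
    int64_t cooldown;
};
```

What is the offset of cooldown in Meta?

64

0..2  hp  (2B, 2-aligned)
2..4  -- padding (2B)
4..40  team  (36B, 4-aligned)
40..44  vy  (4B, 4-aligned)
44..46  y  (2B, 2-aligned)
46..48  -- padding (2B)
48..52  x  (4B, 4-aligned)
52..56  id  (4B, 4-aligned)
56..64  target  (8B, 8-aligned)
64..72  cooldown  (8B, 8-aligned)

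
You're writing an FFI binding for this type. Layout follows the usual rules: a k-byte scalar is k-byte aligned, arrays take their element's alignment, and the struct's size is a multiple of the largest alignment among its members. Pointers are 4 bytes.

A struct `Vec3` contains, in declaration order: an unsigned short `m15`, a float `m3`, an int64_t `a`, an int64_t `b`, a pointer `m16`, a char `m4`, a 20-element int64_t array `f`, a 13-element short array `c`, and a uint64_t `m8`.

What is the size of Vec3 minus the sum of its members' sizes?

11

0..2  m15  (2B, 2-aligned)
2..4  -- padding (2B)
4..8  m3  (4B, 4-aligned)
8..16  a  (8B, 8-aligned)
16..24  b  (8B, 8-aligned)
24..28  m16  (4B, 4-aligned)
28..29  m4  (1B, 1-aligned)
29..32  -- padding (3B)
32..192  f  (160B, 8-aligned)
192..218  c  (26B, 2-aligned)
218..224  -- padding (6B)
224..232  m8  (8B, 8-aligned)
sizeof = 232, alignof = 8
data bytes 221, size 232 → padding 11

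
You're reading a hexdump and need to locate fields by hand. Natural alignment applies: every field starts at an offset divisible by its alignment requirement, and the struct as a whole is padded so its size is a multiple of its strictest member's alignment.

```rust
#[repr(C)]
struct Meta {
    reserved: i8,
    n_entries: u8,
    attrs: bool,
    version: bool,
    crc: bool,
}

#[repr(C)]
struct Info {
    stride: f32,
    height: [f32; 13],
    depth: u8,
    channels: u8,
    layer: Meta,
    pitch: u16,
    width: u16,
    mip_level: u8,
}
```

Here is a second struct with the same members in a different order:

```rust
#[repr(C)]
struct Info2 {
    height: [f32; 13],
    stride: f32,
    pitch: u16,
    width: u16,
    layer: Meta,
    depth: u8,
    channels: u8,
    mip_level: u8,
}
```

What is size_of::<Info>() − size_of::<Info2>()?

Meta: 0..1  reserved  (1B, 1-aligned); 1..2  n_entries  (1B, 1-aligned); 2..3  attrs  (1B, 1-aligned); 3..4  version  (1B, 1-aligned); 4..5  crc  (1B, 1-aligned); sizeof = 5, alignof = 1
0..4  stride  (4B, 4-aligned)
4..56  height  (52B, 4-aligned)
56..57  depth  (1B, 1-aligned)
57..58  channels  (1B, 1-aligned)
58..63  layer  (5B, 1-aligned)
63..64  -- padding (1B)
64..66  pitch  (2B, 2-aligned)
66..68  width  (2B, 2-aligned)
68..69  mip_level  (1B, 1-aligned)
69..72  -- tail padding (3B)
sizeof = 72, alignof = 4
— Info2 —
0..52  height  (52B, 4-aligned)
52..56  stride  (4B, 4-aligned)
56..58  pitch  (2B, 2-aligned)
58..60  width  (2B, 2-aligned)
60..65  layer  (5B, 1-aligned)
65..66  depth  (1B, 1-aligned)
66..67  channels  (1B, 1-aligned)
67..68  mip_level  (1B, 1-aligned)
sizeof = 68, alignof = 4
72 − 68 = 4

4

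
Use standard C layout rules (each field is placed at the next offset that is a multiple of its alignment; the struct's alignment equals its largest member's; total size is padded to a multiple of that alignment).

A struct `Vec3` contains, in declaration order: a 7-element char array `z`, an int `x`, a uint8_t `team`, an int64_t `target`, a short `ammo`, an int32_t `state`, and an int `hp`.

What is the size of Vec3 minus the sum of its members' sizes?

@0: z [7B, align 1] → 7
+1 pad (align 4)
@8: x [4B, align 4] → 12
@12: team [1B, align 1] → 13
+3 pad (align 8)
@16: target [8B, align 8] → 24
@24: ammo [2B, align 2] → 26
+2 pad (align 4)
@28: state [4B, align 4] → 32
@32: hp [4B, align 4] → 36
+4 tail pad (align 8)
size 40, align 8
data bytes 30, size 40 → padding 10

10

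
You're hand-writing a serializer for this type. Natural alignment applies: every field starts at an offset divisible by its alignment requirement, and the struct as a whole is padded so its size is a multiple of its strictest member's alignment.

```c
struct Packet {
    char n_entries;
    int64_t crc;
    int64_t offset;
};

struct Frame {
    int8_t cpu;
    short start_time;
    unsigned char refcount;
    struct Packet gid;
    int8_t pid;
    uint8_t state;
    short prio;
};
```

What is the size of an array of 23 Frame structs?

920

Packet: n_entries at 0 (size 1, align 1) → ends 1; pad 7 to align 8 for crc; crc at 8 (size 8, align 8) → ends 16; offset at 16 (size 8, align 8) → ends 24; total 24 bytes, alignment 8
cpu at 0 (size 1, align 1) → ends 1
pad 1 to align 2 for start_time
start_time at 2 (size 2, align 2) → ends 4
refcount at 4 (size 1, align 1) → ends 5
pad 3 to align 8 for gid
gid at 8 (size 24, align 8) → ends 32
pid at 32 (size 1, align 1) → ends 33
state at 33 (size 1, align 1) → ends 34
prio at 34 (size 2, align 2) → ends 36
tail pad 4 to reach multiple of 8
total 40 bytes, alignment 8
array of 23: 23 × 40 = 920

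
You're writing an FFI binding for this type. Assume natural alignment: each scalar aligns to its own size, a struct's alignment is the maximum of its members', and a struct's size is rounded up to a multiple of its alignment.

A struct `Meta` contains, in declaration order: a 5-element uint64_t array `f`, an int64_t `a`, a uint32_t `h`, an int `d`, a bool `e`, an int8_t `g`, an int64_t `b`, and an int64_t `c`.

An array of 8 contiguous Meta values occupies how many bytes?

640

0..40  f  (40B, 8-aligned)
40..48  a  (8B, 8-aligned)
48..52  h  (4B, 4-aligned)
52..56  d  (4B, 4-aligned)
56..57  e  (1B, 1-aligned)
57..58  g  (1B, 1-aligned)
58..64  -- padding (6B)
64..72  b  (8B, 8-aligned)
72..80  c  (8B, 8-aligned)
sizeof = 80, alignof = 8
array of 8: 8 × 80 = 640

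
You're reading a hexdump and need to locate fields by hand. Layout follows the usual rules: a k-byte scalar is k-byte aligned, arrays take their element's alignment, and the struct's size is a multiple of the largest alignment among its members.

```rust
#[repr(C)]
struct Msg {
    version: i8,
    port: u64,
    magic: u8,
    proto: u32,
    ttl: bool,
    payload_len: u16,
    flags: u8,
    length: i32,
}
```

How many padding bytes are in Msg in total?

0..1  version  (1B, 1-aligned)
1..8  -- padding (7B)
8..16  port  (8B, 8-aligned)
16..17  magic  (1B, 1-aligned)
17..20  -- padding (3B)
20..24  proto  (4B, 4-aligned)
24..25  ttl  (1B, 1-aligned)
25..26  -- padding (1B)
26..28  payload_len  (2B, 2-aligned)
28..29  flags  (1B, 1-aligned)
29..32  -- padding (3B)
32..36  length  (4B, 4-aligned)
36..40  -- tail padding (4B)
sizeof = 40, alignof = 8
data bytes 22, size 40 → padding 18

18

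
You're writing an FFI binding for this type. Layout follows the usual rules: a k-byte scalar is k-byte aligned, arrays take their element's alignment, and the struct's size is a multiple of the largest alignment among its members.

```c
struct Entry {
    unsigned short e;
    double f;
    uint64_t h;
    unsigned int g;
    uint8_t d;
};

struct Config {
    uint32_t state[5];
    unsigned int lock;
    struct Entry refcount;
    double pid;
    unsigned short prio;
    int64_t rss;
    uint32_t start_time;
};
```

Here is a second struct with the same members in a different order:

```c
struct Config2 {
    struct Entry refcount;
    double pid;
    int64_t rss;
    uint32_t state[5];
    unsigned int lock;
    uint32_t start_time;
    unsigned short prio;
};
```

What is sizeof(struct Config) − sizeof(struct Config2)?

Entry: @0: e [2B, align 2] → 2; +6 pad (align 8); @8: f [8B, align 8] → 16; @16: h [8B, align 8] → 24; @24: g [4B, align 4] → 28; @28: d [1B, align 1] → 29; +3 tail pad (align 8); size 32, align 8
@0: state [20B, align 4] → 20
@20: lock [4B, align 4] → 24
@24: refcount [32B, align 8] → 56
@56: pid [8B, align 8] → 64
@64: prio [2B, align 2] → 66
+6 pad (align 8)
@72: rss [8B, align 8] → 80
@80: start_time [4B, align 4] → 84
+4 tail pad (align 8)
size 88, align 8
— Config2 —
@0: refcount [32B, align 8] → 32
@32: pid [8B, align 8] → 40
@40: rss [8B, align 8] → 48
@48: state [20B, align 4] → 68
@68: lock [4B, align 4] → 72
@72: start_time [4B, align 4] → 76
@76: prio [2B, align 2] → 78
+2 tail pad (align 8)
size 80, align 8
88 − 80 = 8

8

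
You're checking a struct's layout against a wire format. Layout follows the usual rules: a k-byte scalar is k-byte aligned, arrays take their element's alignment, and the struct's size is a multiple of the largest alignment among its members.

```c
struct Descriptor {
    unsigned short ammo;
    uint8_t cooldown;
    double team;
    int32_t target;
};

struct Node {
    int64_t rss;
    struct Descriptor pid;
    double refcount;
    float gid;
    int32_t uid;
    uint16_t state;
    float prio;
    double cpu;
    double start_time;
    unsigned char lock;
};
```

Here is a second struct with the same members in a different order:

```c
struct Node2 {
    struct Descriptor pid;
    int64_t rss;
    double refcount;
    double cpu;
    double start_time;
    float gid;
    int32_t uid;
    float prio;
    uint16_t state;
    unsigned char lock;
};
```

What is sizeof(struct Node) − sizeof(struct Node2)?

Descriptor: @0: ammo [2B, align 2] → 2; @2: cooldown [1B, align 1] → 3; +5 pad (align 8); @8: team [8B, align 8] → 16; @16: target [4B, align 4] → 20; +4 tail pad (align 8); size 24, align 8
@0: rss [8B, align 8] → 8
@8: pid [24B, align 8] → 32
@32: refcount [8B, align 8] → 40
@40: gid [4B, align 4] → 44
@44: uid [4B, align 4] → 48
@48: state [2B, align 2] → 50
+2 pad (align 4)
@52: prio [4B, align 4] → 56
@56: cpu [8B, align 8] → 64
@64: start_time [8B, align 8] → 72
@72: lock [1B, align 1] → 73
+7 tail pad (align 8)
size 80, align 8
— Node2 —
@0: pid [24B, align 8] → 24
@24: rss [8B, align 8] → 32
@32: refcount [8B, align 8] → 40
@40: cpu [8B, align 8] → 48
@48: start_time [8B, align 8] → 56
@56: gid [4B, align 4] → 60
@60: uid [4B, align 4] → 64
@64: prio [4B, align 4] → 68
@68: state [2B, align 2] → 70
@70: lock [1B, align 1] → 71
+1 tail pad (align 8)
size 72, align 8
80 − 72 = 8

8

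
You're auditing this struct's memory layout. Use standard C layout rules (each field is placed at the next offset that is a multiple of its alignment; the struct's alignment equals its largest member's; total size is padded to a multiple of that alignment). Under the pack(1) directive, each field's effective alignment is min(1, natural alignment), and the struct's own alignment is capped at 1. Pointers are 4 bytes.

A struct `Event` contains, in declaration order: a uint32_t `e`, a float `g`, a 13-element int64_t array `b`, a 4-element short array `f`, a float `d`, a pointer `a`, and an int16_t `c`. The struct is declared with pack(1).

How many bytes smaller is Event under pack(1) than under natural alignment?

6

natural layout:
  e at 0 (size 4, align 4) → ends 4
  g at 4 (size 4, align 4) → ends 8
  b at 8 (size 104, align 8) → ends 112
  f at 112 (size 8, align 2) → ends 120
  d at 120 (size 4, align 4) → ends 124
  a at 124 (size 4, align 4) → ends 128
  c at 128 (size 2, align 2) → ends 130
  tail pad 6 to reach multiple of 8
  total 136 bytes, alignment 8
packed(1) layout:
  e at 0 (size 4, align 1) → ends 4
  g at 4 (size 4, align 1) → ends 8
  b at 8 (size 104, align 1) → ends 112
  f at 112 (size 8, align 1) → ends 120
  d at 120 (size 4, align 1) → ends 124
  a at 124 (size 4, align 1) → ends 128
  c at 128 (size 2, align 1) → ends 130
  total 130 bytes, alignment 1
136 − 130 = 6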